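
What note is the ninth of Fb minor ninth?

Gb

Root of Fb minor ninth = Fb. The 9th is a major 9th: Fb up a major 9th → Gb.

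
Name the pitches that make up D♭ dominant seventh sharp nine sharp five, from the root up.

D♭ dominant seventh sharp nine sharp five is a dominant seventh sharp nine sharp five built on D♭.
Root: D♭
Major 3rd (3rd): F
Augmented 5th (5th): A
Minor 7th (7th): C♭
Augmented 9th (9th): E

D♭, F, A, C♭, E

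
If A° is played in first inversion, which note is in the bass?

C

A° = A–C–E♭. First inversion → third in the bass = C.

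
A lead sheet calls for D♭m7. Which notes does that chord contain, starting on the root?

D♭ F♭ A♭ C♭

D♭m7: minor seventh on D♭.
- root: D♭
- minor 3rd: F♭
- perfect 5th: A♭
- minor 7th: C♭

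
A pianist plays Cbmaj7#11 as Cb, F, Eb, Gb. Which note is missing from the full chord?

Bb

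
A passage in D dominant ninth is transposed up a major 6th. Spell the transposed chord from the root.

A major 6th up from D is B, so the new chord is B dominant ninth.
root → B
3rd (major 3rd) → D#
5th (perfect 5th) → F#
7th (minor 7th) → A
9th (major 9th) → C#

B, D#, F#, A, C#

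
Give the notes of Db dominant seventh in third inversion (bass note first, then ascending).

In root position, Db dominant seventh is D♭–F–A♭–C♭.
Third inversion puts the seventh (C♭) in the bass.

C♭, D♭, F, A♭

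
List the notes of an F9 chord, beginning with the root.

F, A, C, E♭, G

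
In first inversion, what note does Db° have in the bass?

Db° in root position is Db–Fb–Abb.
First inversion places the third in the bass, which is Fb.

Fb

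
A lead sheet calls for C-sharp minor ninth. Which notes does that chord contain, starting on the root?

C-sharp E G-sharp B D-sharp

C-sharp minor ninth is a minor ninth built on C-sharp.
C-sharp — root
E — minor 3rd
G-sharp — perfect 5th
B — minor 7th
D-sharp — major 9th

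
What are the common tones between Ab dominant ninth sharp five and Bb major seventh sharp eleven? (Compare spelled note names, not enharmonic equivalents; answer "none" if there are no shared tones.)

E Bb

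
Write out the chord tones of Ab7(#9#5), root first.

Ab7(#9#5): dominant seventh sharp nine sharp five on Ab.
root → Ab
3rd (major 3rd) → C
5th (augmented 5th) → E
7th (minor 7th) → Gb
9th (augmented 9th) → B

Ab, C, E, Gb, B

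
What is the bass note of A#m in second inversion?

E#

A#m in root position is A#–C#–E#.
Second inversion places the fifth in the bass, which is E#.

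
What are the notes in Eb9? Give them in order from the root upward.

E♭  G  B♭  D♭  F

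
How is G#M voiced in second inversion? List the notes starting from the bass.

D#  G#  B#

In root position, G#M is G#–B#–D#.
Second inversion puts the fifth (D#) in the bass.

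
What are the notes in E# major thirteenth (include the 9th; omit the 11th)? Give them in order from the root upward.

E-sharp G-double-sharp B-sharp D-double-sharp F-double-sharp C-double-sharp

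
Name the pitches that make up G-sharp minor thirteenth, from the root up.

G#, B, D#, F#, A#, C#, E#

G-sharp minor thirteenth: minor thirteenth on G#.
Root: G#
Minor 3rd (3rd): B
Perfect 5th (5th): D#
Minor 7th (7th): F#
Major 9th (9th): A#
Perfect 11th (11th): C#
Major 13th (13th): E#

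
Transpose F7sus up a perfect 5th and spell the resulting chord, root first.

C, F, G, Bb

F up a perfect 5th → C. New chord: C dominant seventh suspended fourth.
C — root
F — perfect 4th
G — perfect 5th
Bb — minor 7th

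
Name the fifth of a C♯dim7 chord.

G

C♯dim7 is built on C#; its 5th is a diminished 5th above the root.
A fifth above C uses the letter G, and the diminished 5th above C# is G.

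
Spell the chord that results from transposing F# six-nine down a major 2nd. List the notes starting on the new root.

E G-sharp B C-sharp F-sharp

F-sharp down a major 2nd → E. New chord: E six-nine.
- root: E
- major 3rd: G-sharp
- perfect 5th: B
- major 6th: C-sharp
- major 9th: F-sharp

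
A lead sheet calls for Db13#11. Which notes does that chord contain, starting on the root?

Db F Ab Cb Eb G Bb

Db13#11: dominant thirteenth sharp eleven on Db.
root → Db
3rd (major 3rd) → F
5th (perfect 5th) → Ab
7th (minor 7th) → Cb
9th (major 9th) → Eb
11th (augmented 11th) → G
13th (major 13th) → Bb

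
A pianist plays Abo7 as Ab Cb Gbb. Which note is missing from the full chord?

Abo7 = Ab, Cb, Ebb, Gbb. The voicing lacks the 5th (diminished 5th), Ebb.

Ebb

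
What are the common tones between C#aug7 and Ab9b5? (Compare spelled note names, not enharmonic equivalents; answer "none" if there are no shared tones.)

none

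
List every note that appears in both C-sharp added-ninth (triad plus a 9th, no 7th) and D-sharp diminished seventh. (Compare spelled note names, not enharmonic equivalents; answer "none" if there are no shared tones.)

D♯

C-sharp added-ninth = C♯, E♯, G♯, D♯.
D-sharp diminished seventh = D♯, F♯, A, C.
Shared: D♯.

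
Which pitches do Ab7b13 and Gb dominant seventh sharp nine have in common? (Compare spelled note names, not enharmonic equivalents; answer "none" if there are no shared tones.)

Ab7b13 = Ab, C, Eb, Gb, Fb.
Gb dominant seventh sharp nine = Gb, Bb, Db, Fb, A.
Shared: Gb, Fb.

Gb, Fb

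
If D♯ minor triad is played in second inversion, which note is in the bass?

A#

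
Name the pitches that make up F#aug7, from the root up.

F#, A#, C##, E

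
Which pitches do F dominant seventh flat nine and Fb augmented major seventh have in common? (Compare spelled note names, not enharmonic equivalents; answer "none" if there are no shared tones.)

C  E-flat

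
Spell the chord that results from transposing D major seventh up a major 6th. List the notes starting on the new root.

B – D♯ – F♯ – A♯

D up a major 6th → B. New chord: B major seventh.
Root: B
Major 3rd (3rd): D♯
Perfect 5th (5th): F♯
Major 7th (7th): A♯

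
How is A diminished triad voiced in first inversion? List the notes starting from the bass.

C, Eb, A

A diminished triad = A–C–Eb; first inversion → third (C) lowest.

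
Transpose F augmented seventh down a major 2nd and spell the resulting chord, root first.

Eb G B Db

F down a major 2nd → Eb. New chord: Eb augmented seventh.
Eb — root
G — major 3rd
B — augmented 5th
Db — minor 7th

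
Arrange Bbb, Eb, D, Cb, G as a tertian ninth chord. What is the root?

Stacking in thirds gives Cb – Eb – G – Bbb – D, so Cb is the root — Cb dominant seventh sharp nine sharp five.

Cb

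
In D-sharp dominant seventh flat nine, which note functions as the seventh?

D-sharp dominant seventh flat nine is built on D#; its 7th is a minor 7th above the root.
A seventh above D uses the letter C, and the minor 7th above D# is C#.

C#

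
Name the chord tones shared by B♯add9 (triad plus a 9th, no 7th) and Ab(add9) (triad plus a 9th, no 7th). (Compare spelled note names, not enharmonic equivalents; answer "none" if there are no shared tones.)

B♯add9 = B#, D##, F##, C##.
Ab(add9) = Ab, C, Eb, Bb.
Shared: none.

none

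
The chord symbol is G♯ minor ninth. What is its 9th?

A-sharp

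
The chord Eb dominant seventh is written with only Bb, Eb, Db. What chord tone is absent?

Eb dominant seventh = Eb, G, Bb, Db. The voicing lacks the 3rd (major 3rd), G.

G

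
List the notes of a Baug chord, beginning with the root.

B, D♯, F𝄪

Root B, quality augmented triad:
- root: B
- major 3rd: D♯
- augmented 5th: F𝄪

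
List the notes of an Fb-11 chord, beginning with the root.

Fb, Abb, Cb, Ebb, Gb, Bbb

Root Fb, quality minor eleventh:
root → Fb
3rd (minor 3rd) → Abb
5th (perfect 5th) → Cb
7th (minor 7th) → Ebb
9th (major 9th) → Gb
11th (perfect 11th) → Bbb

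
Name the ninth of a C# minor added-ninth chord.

D♯

Root of C# minor added-ninth = C♯. The 9th is a major 9th: C♯ up a major 9th → D♯.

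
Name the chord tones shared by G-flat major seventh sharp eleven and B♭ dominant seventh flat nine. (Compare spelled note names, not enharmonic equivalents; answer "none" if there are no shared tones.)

G-flat major seventh sharp eleven: G-flat B-flat D-flat F C
B♭ dominant seventh flat nine: B-flat D F A-flat C-flat
Common to both → B-flat, F.

B-flat F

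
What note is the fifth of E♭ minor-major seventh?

B-flat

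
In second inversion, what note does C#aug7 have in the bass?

C#aug7 = C#–E#–G##–B. Second inversion → fifth in the bass = G##.

G##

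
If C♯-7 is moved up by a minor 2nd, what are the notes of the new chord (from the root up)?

A minor 2nd up from C# is D, so the new chord is D minor seventh.
root → D
3rd (minor 3rd) → F
5th (perfect 5th) → A
7th (minor 7th) → C

D – F – A – C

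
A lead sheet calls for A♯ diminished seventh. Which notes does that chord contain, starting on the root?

A♯ diminished seventh: diminished seventh on A-sharp.
A-sharp — root
C-sharp — minor 3rd
E — diminished 5th
G — diminished 7th

A-sharp  C-sharp  E  G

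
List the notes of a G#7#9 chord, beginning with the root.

G#7#9 is a dominant seventh sharp nine built on G♯.
- root: G♯
- major 3rd: B♯
- perfect 5th: D♯
- minor 7th: F♯
- augmented 9th: A𝄪

G♯  B♯  D♯  F♯  A𝄪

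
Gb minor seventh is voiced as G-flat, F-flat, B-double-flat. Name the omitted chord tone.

D-flat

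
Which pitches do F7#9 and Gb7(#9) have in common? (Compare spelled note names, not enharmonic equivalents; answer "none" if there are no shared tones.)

F7#9 = F, A, C, Eb, G#.
Gb7(#9) = Gb, Bb, Db, Fb, A.
Shared: A.

A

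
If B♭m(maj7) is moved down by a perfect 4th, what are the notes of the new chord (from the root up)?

F, Ab, C, E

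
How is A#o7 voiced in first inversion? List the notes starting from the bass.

C#  E  G  A#

In root position, A#o7 is A#–C#–E–G.
First inversion puts the third (C#) in the bass.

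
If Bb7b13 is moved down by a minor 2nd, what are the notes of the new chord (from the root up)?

A, C#, E, G, F

A minor 2nd down from Bb is A, so the new chord is A dominant seventh flat thirteen.
- root: A
- major 3rd: C#
- perfect 5th: E
- minor 7th: G
- minor 13th: F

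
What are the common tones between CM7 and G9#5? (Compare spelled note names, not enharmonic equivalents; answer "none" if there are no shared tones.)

G, B

CM7 = C, E, G, B.
G9#5 = G, B, D#, F, A.
Shared: G, B.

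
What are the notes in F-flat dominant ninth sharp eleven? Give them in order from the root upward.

F-flat dominant ninth sharp eleven: dominant ninth sharp eleven on Fb.
Root: Fb
Major 3rd (3rd): Ab
Perfect 5th (5th): Cb
Minor 7th (7th): Ebb
Major 9th (9th): Gb
Augmented 11th (11th): Bb

Fb, Ab, Cb, Ebb, Gb, Bb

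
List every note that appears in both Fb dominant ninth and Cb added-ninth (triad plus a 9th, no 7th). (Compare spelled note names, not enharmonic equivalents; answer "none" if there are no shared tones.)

Fb dominant ninth: F-flat A-flat C-flat E-double-flat G-flat
Cb added-ninth: C-flat E-flat G-flat D-flat
Common to both → C-flat, G-flat.

C-flat G-flat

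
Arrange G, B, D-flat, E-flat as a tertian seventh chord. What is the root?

Stacking in thirds gives E-flat – G – B – D-flat, so E-flat is the root — E-flat augmented seventh.

E-flat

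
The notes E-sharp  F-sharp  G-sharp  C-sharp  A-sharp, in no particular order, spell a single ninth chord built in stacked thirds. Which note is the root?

F-sharp

Arranged so that each adjacent pair is a third by letter name: F-sharp – A-sharp – C-sharp – E-sharp – G-sharp.
The bottom of that stack, F-sharp, is the root (this is F-sharp major ninth).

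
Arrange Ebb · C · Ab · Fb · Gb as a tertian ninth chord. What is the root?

Arranged so that each adjacent pair is a third by letter name: Fb – Ab – C – Ebb – Gb.
The bottom of that stack, Fb, is the root (this is Fb dominant ninth sharp five).

Fb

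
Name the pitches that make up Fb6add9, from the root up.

Root Fb, quality six-nine:
Root: Fb
Major 3rd (3rd): Ab
Perfect 5th (5th): Cb
Major 6th (6th): Db
Major 9th (9th): Gb

Fb – Ab – Cb – Db – Gb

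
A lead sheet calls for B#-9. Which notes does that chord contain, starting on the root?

B#  D#  F##  A#  C##

B#-9: minor ninth on B#.
B# — root
D# — minor 3rd
F## — perfect 5th
A# — minor 7th
C## — major 9th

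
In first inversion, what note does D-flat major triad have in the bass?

F

D-flat major triad in root position is Db–F–Ab.
First inversion places the third in the bass, which is F.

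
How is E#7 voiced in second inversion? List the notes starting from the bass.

B#, D#, E#, G##

In root position, E#7 is E#–G##–B#–D#.
Second inversion puts the fifth (B#) in the bass.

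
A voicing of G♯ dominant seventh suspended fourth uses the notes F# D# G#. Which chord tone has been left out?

C#

The full G♯ dominant seventh suspended fourth chord is G#, C#, D#, F#.
Comparing with the voicing, the perfect 4th (4th) — C# — is absent.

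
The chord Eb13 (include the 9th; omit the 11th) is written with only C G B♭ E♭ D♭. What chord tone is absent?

The full Eb13 chord is E♭, G, B♭, D♭, F, C.
Comparing with the voicing, the major 9th (9th) — F — is absent.

F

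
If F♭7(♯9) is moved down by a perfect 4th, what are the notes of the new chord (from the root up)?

Transposed root: Fb → Cb (perfect 4th down). So we spell Cb dominant seventh sharp nine:
root → Cb
3rd (major 3rd) → Eb
5th (perfect 5th) → Gb
7th (minor 7th) → Bbb
9th (augmented 9th) → D

Cb, Eb, Gb, Bbb, D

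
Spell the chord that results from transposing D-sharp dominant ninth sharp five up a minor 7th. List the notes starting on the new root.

Transposed root: D-sharp → C-sharp (minor 7th up). So we spell C-sharp dominant ninth sharp five:
Root: C-sharp
Major 3rd (3rd): E-sharp
Augmented 5th (5th): G-double-sharp
Minor 7th (7th): B
Major 9th (9th): D-sharp

C-sharp  E-sharp  G-double-sharp  B  D-sharp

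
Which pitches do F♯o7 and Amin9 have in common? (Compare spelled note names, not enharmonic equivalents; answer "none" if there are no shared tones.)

A, C

F♯o7 = F#, A, C, Eb.
Amin9 = A, C, E, G, B.
Shared: A, C.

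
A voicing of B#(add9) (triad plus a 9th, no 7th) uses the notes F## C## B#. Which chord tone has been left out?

B#(add9) = B#, D##, F##, C##. The voicing lacks the 3rd (major 3rd), D##.

D##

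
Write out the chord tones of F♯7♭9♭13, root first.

F# – A# – C# – E – G – D

F♯7♭9♭13 is a dominant seventh flat nine flat thirteen built on F#.
- root: F#
- major 3rd: A#
- perfect 5th: C#
- minor 7th: E
- minor 9th: G
- minor 13th: D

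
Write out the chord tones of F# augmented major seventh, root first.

F-sharp – A-sharp – C-double-sharp – E-sharp

Root F-sharp, quality augmented major seventh:
root → F-sharp
3rd (major 3rd) → A-sharp
5th (augmented 5th) → C-double-sharp
7th (major 7th) → E-sharp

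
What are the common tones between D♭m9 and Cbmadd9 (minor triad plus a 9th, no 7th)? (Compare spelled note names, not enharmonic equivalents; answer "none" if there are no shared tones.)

Db Cb

D♭m9 = Db, Fb, Ab, Cb, Eb.
Cbmadd9 = Cb, Ebb, Gb, Db.
Shared: Db, Cb.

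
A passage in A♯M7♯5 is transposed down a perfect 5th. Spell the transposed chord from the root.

Transposed root: A♯ → D♯ (perfect 5th down). So we spell D♯ augmented major seventh:
root → D♯
3rd (major 3rd) → F𝄪
5th (augmented 5th) → A𝄪
7th (major 7th) → C𝄪

D♯ F𝄪 A𝄪 C𝄪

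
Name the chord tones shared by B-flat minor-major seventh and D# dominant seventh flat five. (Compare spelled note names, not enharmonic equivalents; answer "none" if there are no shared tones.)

B-flat minor-major seventh: B-flat D-flat F A
D# dominant seventh flat five: D-sharp F-double-sharp A C-sharp
Common to both → A.

A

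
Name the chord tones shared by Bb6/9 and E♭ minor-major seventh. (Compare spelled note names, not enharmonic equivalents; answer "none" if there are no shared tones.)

Bb, D

Bb6/9: Bb D F G C
E♭ minor-major seventh: Eb Gb Bb D
Common to both → Bb, D.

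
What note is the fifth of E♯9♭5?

E♯9♭5 is built on E#; its 5th is a diminished 5th above the root.
A fifth above E uses the letter B, and the diminished 5th above E# is B.

B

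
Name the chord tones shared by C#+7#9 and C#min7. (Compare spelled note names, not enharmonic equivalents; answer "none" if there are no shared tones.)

C#+7#9: C# E# G## B D##
C#min7: C# E G# B
Common to both → C#, B.

C# B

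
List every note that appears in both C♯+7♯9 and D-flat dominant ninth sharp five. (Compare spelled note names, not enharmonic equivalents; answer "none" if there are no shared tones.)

none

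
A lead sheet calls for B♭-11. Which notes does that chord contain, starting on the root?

Bb Db F Ab C Eb

B♭-11: minor eleventh on Bb.
Bb — root
Db — minor 3rd
F — perfect 5th
Ab — minor 7th
C — major 9th
Eb — perfect 11th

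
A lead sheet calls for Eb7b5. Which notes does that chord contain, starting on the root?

Root Eb, quality dominant seventh flat five:
root → Eb
3rd (major 3rd) → G
5th (diminished 5th) → Bbb
7th (minor 7th) → Db

Eb, G, Bbb, Db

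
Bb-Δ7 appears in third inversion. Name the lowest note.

Bb-Δ7 in root position is Bb–Db–F–A.
Third inversion places the seventh in the bass, which is A.

A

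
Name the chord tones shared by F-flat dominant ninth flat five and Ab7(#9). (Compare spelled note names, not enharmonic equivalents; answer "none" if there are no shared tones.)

F-flat dominant ninth flat five = Fb, Ab, Cbb, Ebb, Gb.
Ab7(#9) = Ab, C, Eb, Gb, B.
Shared: Ab, Gb.

Ab, Gb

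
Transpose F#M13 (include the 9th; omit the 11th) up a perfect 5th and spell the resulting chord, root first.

C♯, E♯, G♯, B♯, D♯, A♯

A perfect 5th up from F♯ is C♯, so the new chord is C♯ major thirteenth.
- root: C♯
- major 3rd: E♯
- perfect 5th: G♯
- major 7th: B♯
- major 9th: D♯
- major 13th: A♯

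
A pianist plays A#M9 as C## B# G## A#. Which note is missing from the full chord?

The full A#M9 chord is A#, C##, E#, G##, B#.
Comparing with the voicing, the perfect 5th (5th) — E# — is absent.

E#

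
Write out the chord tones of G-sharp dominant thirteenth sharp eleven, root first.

G-sharp, B-sharp, D-sharp, F-sharp, A-sharp, C-double-sharp, E-sharp

G-sharp dominant thirteenth sharp eleven: dominant thirteenth sharp eleven on G-sharp.
root → G-sharp
3rd (major 3rd) → B-sharp
5th (perfect 5th) → D-sharp
7th (minor 7th) → F-sharp
9th (major 9th) → A-sharp
11th (augmented 11th) → C-double-sharp
13th (major 13th) → E-sharp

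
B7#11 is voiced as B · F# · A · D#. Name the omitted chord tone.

E#

The full B7#11 chord is B, D#, F#, A, E#.
Comparing with the voicing, the augmented 11th (11th) — E# — is absent.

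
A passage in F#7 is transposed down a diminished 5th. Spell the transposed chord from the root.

B♯  D𝄪  F𝄪  A♯

A diminished 5th down from F♯ is B♯, so the new chord is B♯ dominant seventh.
B♯ — root
D𝄪 — major 3rd
F𝄪 — perfect 5th
A♯ — minor 7th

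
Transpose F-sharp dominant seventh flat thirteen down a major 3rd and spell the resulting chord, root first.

Transposed root: F-sharp → D (major 3rd down). So we spell D dominant seventh flat thirteen:
root → D
3rd (major 3rd) → F-sharp
5th (perfect 5th) → A
7th (minor 7th) → C
13th (minor 13th) → B-flat

D  F-sharp  A  C  B-flat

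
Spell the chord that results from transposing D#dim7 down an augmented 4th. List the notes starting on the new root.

A, C, Eb, Gb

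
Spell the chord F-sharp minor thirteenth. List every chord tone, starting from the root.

F-sharp minor thirteenth is a minor thirteenth built on F#.
root → F#
3rd (minor 3rd) → A
5th (perfect 5th) → C#
7th (minor 7th) → E
9th (major 9th) → G#
11th (perfect 11th) → B
13th (major 13th) → D#

F# – A – C# – E – G# – B – D#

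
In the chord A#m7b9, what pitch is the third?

C#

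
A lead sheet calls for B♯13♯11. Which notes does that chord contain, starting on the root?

B#  D##  F##  A#  C##  E##  G##

Root B#, quality dominant thirteenth sharp eleven:
root → B#
3rd (major 3rd) → D##
5th (perfect 5th) → F##
7th (minor 7th) → A#
9th (major 9th) → C##
11th (augmented 11th) → E##
13th (major 13th) → G##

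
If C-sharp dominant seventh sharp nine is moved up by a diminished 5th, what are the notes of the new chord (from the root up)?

G – B – D – F – A-sharp

Transposed root: C-sharp → G (diminished 5th up). So we spell G dominant seventh sharp nine:
Root: G
Major 3rd (3rd): B
Perfect 5th (5th): D
Minor 7th (7th): F
Augmented 9th (9th): A-sharp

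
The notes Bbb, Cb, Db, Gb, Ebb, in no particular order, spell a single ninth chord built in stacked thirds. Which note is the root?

Stacking in thirds gives Cb – Ebb – Gb – Bbb – Db, so Cb is the root — Cb minor ninth.

Cb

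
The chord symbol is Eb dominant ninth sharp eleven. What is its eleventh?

Root of Eb dominant ninth sharp eleven = Eb. The 11th is an augmented 11th: Eb up an augmented 11th → A.

A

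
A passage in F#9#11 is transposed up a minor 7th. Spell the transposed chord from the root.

E, G#, B, D, F#, A#

A minor 7th up from F# is E, so the new chord is E dominant ninth sharp eleven.
E — root
G# — major 3rd
B — perfect 5th
D — minor 7th
F# — major 9th
A# — augmented 11th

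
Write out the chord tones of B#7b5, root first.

B#7b5: dominant seventh flat five on B#.
- root: B#
- major 3rd: D##
- diminished 5th: F#
- minor 7th: A#

B#  D##  F#  A#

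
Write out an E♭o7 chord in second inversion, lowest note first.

E♭o7 = Eb–Gb–Bbb–Dbb; second inversion → fifth (Bbb) lowest.

Bbb Dbb Eb Gb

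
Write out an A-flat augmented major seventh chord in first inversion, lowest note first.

C  E  G  Ab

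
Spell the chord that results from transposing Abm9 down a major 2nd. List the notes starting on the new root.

Ab down a major 2nd → Gb. New chord: Gb minor ninth.
root → Gb
3rd (minor 3rd) → Bbb
5th (perfect 5th) → Db
7th (minor 7th) → Fb
9th (major 9th) → Ab

Gb, Bbb, Db, Fb, Ab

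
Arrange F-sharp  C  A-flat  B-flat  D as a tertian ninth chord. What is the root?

B-flat

Stacking in thirds gives B-flat – D – F-sharp – A-flat – C, so B-flat is the root — B-flat dominant ninth sharp five.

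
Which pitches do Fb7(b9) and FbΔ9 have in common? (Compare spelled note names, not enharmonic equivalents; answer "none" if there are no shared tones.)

Fb7(b9) = Fb, Ab, Cb, Ebb, Gbb.
FbΔ9 = Fb, Ab, Cb, Eb, Gb.
Shared: Fb, Ab, Cb.

Fb  Ab  Cb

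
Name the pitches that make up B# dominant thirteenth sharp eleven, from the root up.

B#, D##, F##, A#, C##, E##, G##

B# dominant thirteenth sharp eleven is a dominant thirteenth sharp eleven built on B#.
B# — root
D## — major 3rd
F## — perfect 5th
A# — minor 7th
C## — major 9th
E## — augmented 11th
G## — major 13th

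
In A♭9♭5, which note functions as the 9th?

B♭

A♭9♭5 is built on A♭; its 9th is a major 9th above the root.
A second above A uses the letter B, and the major 9th above A♭ is B♭.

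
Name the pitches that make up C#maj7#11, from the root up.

C#maj7#11: major seventh sharp eleven on C#.
Root: C#
Major 3rd (3rd): E#
Perfect 5th (5th): G#
Major 7th (7th): B#
Augmented 11th (11th): F##

C# E# G# B# F##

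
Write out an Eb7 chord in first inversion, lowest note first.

G B♭ D♭ E♭

In root position, Eb7 is E♭–G–B♭–D♭.
First inversion puts the third (G) in the bass.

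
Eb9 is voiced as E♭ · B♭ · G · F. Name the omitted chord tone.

D♭

The full Eb9 chord is E♭, G, B♭, D♭, F.
Comparing with the voicing, the minor 7th (7th) — D♭ — is absent.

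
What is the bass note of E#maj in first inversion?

G##

E#maj in root position is E#–G##–B#.
First inversion places the third in the bass, which is G##.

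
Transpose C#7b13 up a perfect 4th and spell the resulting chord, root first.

A perfect 4th up from C# is F#, so the new chord is F# dominant seventh flat thirteen.
F# — root
A# — major 3rd
C# — perfect 5th
E — minor 7th
D — minor 13th

F# A# C# E D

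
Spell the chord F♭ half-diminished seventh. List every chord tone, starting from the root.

Root F-flat, quality half-diminished seventh:
root → F-flat
3rd (minor 3rd) → A-double-flat
5th (diminished 5th) → C-double-flat
7th (minor 7th) → E-double-flat

F-flat A-double-flat C-double-flat E-double-flat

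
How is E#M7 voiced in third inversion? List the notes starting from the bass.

D𝄪 – E♯ – G𝄪 – B♯

E#M7 = E♯–G𝄪–B♯–D𝄪; third inversion → seventh (D𝄪) lowest.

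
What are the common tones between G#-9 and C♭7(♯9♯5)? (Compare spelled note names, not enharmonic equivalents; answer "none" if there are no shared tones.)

none

G#-9: G♯ B D♯ F♯ A♯
C♭7(♯9♯5): C♭ E♭ G B𝄫 D
Common to both → none.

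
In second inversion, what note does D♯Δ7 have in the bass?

D♯Δ7 in root position is D♯–F𝄪–A♯–C𝄪.
Second inversion places the fifth in the bass, which is A♯.

A♯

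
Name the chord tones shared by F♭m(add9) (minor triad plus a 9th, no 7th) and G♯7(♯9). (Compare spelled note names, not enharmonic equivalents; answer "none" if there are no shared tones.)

none

F♭m(add9): Fb Abb Cb Gb
G♯7(♯9): G# B# D# F# A##
Common to both → none.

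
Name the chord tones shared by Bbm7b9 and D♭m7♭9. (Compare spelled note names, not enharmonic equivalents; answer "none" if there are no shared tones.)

Bbm7b9: Bb Db F Ab Cb
D♭m7♭9: Db Fb Ab Cb Ebb
Common to both → Db, Ab, Cb.

Db – Ab – Cb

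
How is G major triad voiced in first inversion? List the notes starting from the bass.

G major triad = G–B–D; first inversion → third (B) lowest.

B, D, G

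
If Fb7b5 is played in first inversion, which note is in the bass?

Ab

Fb7b5 in root position is Fb–Ab–Cbb–Ebb.
First inversion places the third in the bass, which is Ab.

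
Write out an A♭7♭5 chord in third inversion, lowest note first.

G♭, A♭, C, E𝄫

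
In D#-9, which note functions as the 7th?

C#

D#-9 is built on D#; its 7th is a minor 7th above the root.
A seventh above D uses the letter C, and the minor 7th above D# is C#.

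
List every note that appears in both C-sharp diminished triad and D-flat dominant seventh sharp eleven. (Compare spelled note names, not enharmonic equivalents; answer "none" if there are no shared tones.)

C-sharp diminished triad: C-sharp E G
D-flat dominant seventh sharp eleven: D-flat F A-flat C-flat G
Common to both → G.

G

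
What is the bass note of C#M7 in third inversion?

B#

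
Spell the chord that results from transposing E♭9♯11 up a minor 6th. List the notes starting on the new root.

Cb, Eb, Gb, Bbb, Db, F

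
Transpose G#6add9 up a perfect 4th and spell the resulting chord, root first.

C# E# G# A# D#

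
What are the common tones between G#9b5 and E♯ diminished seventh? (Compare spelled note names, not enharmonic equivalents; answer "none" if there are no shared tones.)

G#, D

G#9b5 = G#, B#, D, F#, A#.
E♯ diminished seventh = E#, G#, B, D.
Shared: G#, D.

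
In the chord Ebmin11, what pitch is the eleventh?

Ab

Ebmin11 is built on Eb; its 11th is a perfect 11th above the root.
A fourth above E uses the letter A, and the perfect 11th above Eb is Ab.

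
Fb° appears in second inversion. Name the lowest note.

C𝄫

Fb° = F♭–A𝄫–C𝄫. Second inversion → fifth in the bass = C𝄫.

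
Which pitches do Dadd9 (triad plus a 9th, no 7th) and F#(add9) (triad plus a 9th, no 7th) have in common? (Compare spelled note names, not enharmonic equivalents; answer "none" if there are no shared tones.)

Dadd9: D F# A E
F#(add9): F# A# C# G#
Common to both → F#.

F#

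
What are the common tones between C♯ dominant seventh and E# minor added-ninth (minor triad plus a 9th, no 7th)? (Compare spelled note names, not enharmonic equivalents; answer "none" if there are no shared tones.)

C♯ dominant seventh: C-sharp E-sharp G-sharp B
E# minor added-ninth: E-sharp G-sharp B-sharp F-double-sharp
Common to both → E-sharp, G-sharp.

E-sharp  G-sharp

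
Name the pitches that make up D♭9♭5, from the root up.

Root Db, quality dominant ninth flat five:
Root: Db
Major 3rd (3rd): F
Diminished 5th (5th): Abb
Minor 7th (7th): Cb
Major 9th (9th): Eb

Db, F, Abb, Cb, Eb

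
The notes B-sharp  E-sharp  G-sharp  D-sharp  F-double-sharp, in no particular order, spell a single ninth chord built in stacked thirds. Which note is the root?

Arranged so that each adjacent pair is a third by letter name: E-sharp – G-sharp – B-sharp – D-sharp – F-double-sharp.
The bottom of that stack, E-sharp, is the root (this is E-sharp minor ninth).

E-sharp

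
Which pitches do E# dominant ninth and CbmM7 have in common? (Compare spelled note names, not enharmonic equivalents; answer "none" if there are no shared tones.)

E# dominant ninth: E# G## B# D# F##
CbmM7: Cb Ebb Gb Bb
Common to both → none.

none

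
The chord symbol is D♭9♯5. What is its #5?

A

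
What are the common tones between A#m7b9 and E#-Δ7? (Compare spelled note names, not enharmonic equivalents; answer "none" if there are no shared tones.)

A#m7b9 = A#, C#, E#, G#, B.
E#-Δ7 = E#, G#, B#, D##.
Shared: E#, G#.

E#, G#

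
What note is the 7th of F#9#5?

Root of F#9#5 = F#. The 7th is a minor 7th: F# up a minor 7th → E.

E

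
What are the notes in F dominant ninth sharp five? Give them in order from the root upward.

F  A  C-sharp  E-flat  G

Root F, quality dominant ninth sharp five:
Root: F
Major 3rd (3rd): A
Augmented 5th (5th): C-sharp
Minor 7th (7th): E-flat
Major 9th (9th): G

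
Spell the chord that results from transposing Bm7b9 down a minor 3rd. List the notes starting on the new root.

A minor 3rd down from B is G♯, so the new chord is G♯ minor seventh flat nine.
root → G♯
3rd (minor 3rd) → B
5th (perfect 5th) → D♯
7th (minor 7th) → F♯
9th (minor 9th) → A

G♯  B  D♯  F♯  A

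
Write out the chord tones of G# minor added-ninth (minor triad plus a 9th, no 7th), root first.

Root G-sharp, quality minor added-ninth:
G-sharp — root
B — minor 3rd
D-sharp — perfect 5th
A-sharp — major 9th

G-sharp, B, D-sharp, A-sharp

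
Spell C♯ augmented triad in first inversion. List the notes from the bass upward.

E-sharp G-double-sharp C-sharp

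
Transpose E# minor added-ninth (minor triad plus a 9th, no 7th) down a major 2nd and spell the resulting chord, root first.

D-sharp – F-sharp – A-sharp – E-sharp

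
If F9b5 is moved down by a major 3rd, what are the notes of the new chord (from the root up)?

Db – F – Abb – Cb – Eb

A major 3rd down from F is Db, so the new chord is Db dominant ninth flat five.
Db — root
F — major 3rd
Abb — diminished 5th
Cb — minor 7th
Eb — major 9th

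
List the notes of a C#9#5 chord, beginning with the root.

Root C#, quality dominant ninth sharp five:
C# — root
E# — major 3rd
G## — augmented 5th
B — minor 7th
D# — major 9th

C# E# G## B D#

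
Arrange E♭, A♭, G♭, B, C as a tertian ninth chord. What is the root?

Arranged so that each adjacent pair is a third by letter name: A♭ – C – E♭ – G♭ – B.
The bottom of that stack, A♭, is the root (this is A♭ dominant seventh sharp nine).

A♭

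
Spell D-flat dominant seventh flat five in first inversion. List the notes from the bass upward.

In root position, D-flat dominant seventh flat five is Db–F–Abb–Cb.
First inversion puts the third (F) in the bass.

F – Abb – Cb – Db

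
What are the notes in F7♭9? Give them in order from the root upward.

F7♭9 is a dominant seventh flat nine built on F.
F — root
A — major 3rd
C — perfect 5th
E♭ — minor 7th
G♭ — minor 9th

F  A  C  E♭  G♭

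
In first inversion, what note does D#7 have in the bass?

F##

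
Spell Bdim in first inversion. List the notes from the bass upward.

D – F – B

In root position, Bdim is B–D–F.
First inversion puts the third (D) in the bass.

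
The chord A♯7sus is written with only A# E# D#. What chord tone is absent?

G#

The full A♯7sus chord is A#, D#, E#, G#.
Comparing with the voicing, the minor 7th (7th) — G# — is absent.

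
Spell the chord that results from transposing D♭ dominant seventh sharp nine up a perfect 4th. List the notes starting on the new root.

G-flat, B-flat, D-flat, F-flat, A

D-flat up a perfect 4th → G-flat. New chord: G-flat dominant seventh sharp nine.
root → G-flat
3rd (major 3rd) → B-flat
5th (perfect 5th) → D-flat
7th (minor 7th) → F-flat
9th (augmented 9th) → A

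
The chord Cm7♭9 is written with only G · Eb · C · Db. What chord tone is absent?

Bb

Cm7♭9 = C, Eb, G, Bb, Db. The voicing lacks the 7th (minor 7th), Bb.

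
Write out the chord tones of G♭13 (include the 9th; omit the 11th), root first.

Gb Bb Db Fb Ab Eb

G♭13 is a dominant thirteenth built on Gb.
Gb — root
Bb — major 3rd
Db — perfect 5th
Fb — minor 7th
Ab — major 9th
Eb — major 13th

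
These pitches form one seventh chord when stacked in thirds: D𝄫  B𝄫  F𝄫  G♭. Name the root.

Stacking in thirds gives G♭ – B𝄫 – D𝄫 – F𝄫, so G♭ is the root — G♭ diminished seventh.

G♭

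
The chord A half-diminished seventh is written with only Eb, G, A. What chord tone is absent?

The full A half-diminished seventh chord is A, C, Eb, G.
Comparing with the voicing, the minor 3rd (3rd) — C — is absent.

C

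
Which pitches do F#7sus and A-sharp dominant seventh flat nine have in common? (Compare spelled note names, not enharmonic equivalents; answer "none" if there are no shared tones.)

F#7sus = F#, B, C#, E.
A-sharp dominant seventh flat nine = A#, C##, E#, G#, B.
Shared: B.

B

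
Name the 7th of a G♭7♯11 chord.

Root of G♭7♯11 = Gb. The 7th is a minor 7th: Gb up a minor 7th → Fb.

Fb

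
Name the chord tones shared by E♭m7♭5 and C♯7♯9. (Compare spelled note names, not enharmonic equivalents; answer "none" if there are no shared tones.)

none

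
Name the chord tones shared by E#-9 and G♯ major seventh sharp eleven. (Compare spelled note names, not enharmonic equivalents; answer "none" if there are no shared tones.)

E#-9: E♯ G♯ B♯ D♯ F𝄪
G♯ major seventh sharp eleven: G♯ B♯ D♯ F𝄪 C𝄪
Common to both → G♯, B♯, D♯, F𝄪.

G♯ – B♯ – D♯ – F𝄪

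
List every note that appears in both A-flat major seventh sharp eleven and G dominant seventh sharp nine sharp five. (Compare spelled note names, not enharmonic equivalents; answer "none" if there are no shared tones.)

G

A-flat major seventh sharp eleven: A-flat C E-flat G D
G dominant seventh sharp nine sharp five: G B D-sharp F A-sharp
Common to both → G.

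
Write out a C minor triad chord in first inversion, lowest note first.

C minor triad = C–E-flat–G; first inversion → third (E-flat) lowest.

E-flat – G – C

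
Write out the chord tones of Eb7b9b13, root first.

Root Eb, quality dominant seventh flat nine flat thirteen:
root → Eb
3rd (major 3rd) → G
5th (perfect 5th) → Bb
7th (minor 7th) → Db
9th (minor 9th) → Fb
13th (minor 13th) → Cb

Eb  G  Bb  Db  Fb  Cb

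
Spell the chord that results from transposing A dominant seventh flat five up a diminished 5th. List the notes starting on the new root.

A up a diminished 5th → Eb. New chord: Eb dominant seventh flat five.
- root: Eb
- major 3rd: G
- diminished 5th: Bbb
- minor 7th: Db

Eb, G, Bbb, Db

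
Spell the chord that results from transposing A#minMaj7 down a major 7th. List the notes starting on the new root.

A# down a major 7th → B. New chord: B minor-major seventh.
B — root
D — minor 3rd
F# — perfect 5th
A# — major 7th

B, D, F#, A#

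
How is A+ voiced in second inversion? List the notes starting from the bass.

A+ = A–C#–E#; second inversion → fifth (E#) lowest.

E#, A, C#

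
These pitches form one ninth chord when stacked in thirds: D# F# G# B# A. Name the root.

Stacking in thirds gives G# – B# – D# – F# – A, so G# is the root — G# dominant seventh flat nine.

G#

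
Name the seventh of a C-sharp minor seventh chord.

B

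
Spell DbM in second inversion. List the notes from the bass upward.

Ab  Db  F

In root position, DbM is Db–F–Ab.
Second inversion puts the fifth (Ab) in the bass.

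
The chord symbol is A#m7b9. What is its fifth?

E#

A#m7b9 is built on A#; its 5th is a perfect 5th above the root.
A fifth above A uses the letter E, and the perfect 5th above A# is E#.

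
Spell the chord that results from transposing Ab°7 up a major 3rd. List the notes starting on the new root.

Transposed root: Ab → C (major 3rd up). So we spell C diminished seventh:
Root: C
Minor 3rd (3rd): Eb
Diminished 5th (5th): Gb
Diminished 7th (7th): Bbb

C, Eb, Gb, Bbb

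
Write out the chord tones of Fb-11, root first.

Root Fb, quality minor eleventh:
root → Fb
3rd (minor 3rd) → Abb
5th (perfect 5th) → Cb
7th (minor 7th) → Ebb
9th (major 9th) → Gb
11th (perfect 11th) → Bbb

Fb, Abb, Cb, Ebb, Gb, Bbb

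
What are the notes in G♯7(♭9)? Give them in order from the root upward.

G♯ B♯ D♯ F♯ A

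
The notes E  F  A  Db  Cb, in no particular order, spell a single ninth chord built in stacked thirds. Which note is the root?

Db

Stacking in thirds gives Db – F – A – Cb – E, so Db is the root — Db dominant seventh sharp nine sharp five.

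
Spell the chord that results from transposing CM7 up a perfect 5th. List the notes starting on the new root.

A perfect 5th up from C is G, so the new chord is G major seventh.
Root: G
Major 3rd (3rd): B
Perfect 5th (5th): D
Major 7th (7th): F#

G, B, D, F#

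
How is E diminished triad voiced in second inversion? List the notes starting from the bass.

In root position, E diminished triad is E–G–B-flat.
Second inversion puts the fifth (B-flat) in the bass.

B-flat E G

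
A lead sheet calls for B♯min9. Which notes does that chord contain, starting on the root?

B♯min9 is a minor ninth built on B#.
Root: B#
Minor 3rd (3rd): D#
Perfect 5th (5th): F##
Minor 7th (7th): A#
Major 9th (9th): C##

B# – D# – F## – A# – C##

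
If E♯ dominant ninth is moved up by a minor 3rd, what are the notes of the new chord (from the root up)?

E# up a minor 3rd → G#. New chord: G# dominant ninth.
- root: G#
- major 3rd: B#
- perfect 5th: D#
- minor 7th: F#
- major 9th: A#

G# B# D# F# A#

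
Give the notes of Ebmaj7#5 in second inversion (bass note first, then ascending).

B, D, Eb, G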